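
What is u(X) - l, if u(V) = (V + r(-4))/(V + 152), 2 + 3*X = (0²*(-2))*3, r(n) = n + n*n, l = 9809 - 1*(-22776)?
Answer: -7396778/227 ≈ -32585.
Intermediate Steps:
l = 32585 (l = 9809 + 22776 = 32585)
r(n) = n + n²
X = -⅔ (X = -⅔ + ((0²*(-2))*3)/3 = -⅔ + ((0*(-2))*3)/3 = -⅔ + (0*3)/3 = -⅔ + (⅓)*0 = -⅔ + 0 = -⅔ ≈ -0.66667)
u(V) = (12 + V)/(152 + V) (u(V) = (V - 4*(1 - 4))/(V + 152) = (V - 4*(-3))/(152 + V) = (V + 12)/(152 + V) = (12 + V)/(152 + V))
u(X) - l = (12 - ⅔)/(152 - ⅔) - 1*32585 = (34/3)/(454/3) - 32585 = (3/454)*(34/3) - 32585 = 17/227 - 32585 = -7396778/227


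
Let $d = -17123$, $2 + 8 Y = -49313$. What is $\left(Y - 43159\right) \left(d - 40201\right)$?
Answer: $\frac{5654826297}{2} \approx 2.8274 \cdot 10^{9}$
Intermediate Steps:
$Y = - \frac{49315}{8}$ ($Y = - \frac{1}{4} + \frac{1}{8} \left(-49313\right) = - \frac{1}{4} - \frac{49313}{8} = - \frac{49315}{8} \approx -6164.4$)
$\left(Y - 43159\right) \left(d - 40201\right) = \left(- \frac{49315}{8} - 43159\right) \left(-17123 - 40201\right) = \left(- \frac{394587}{8}\right) \left(-57324\right) = \frac{5654826297}{2}$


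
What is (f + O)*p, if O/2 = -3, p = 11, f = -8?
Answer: -154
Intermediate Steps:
O = -6 (O = 2*(-3) = -6)
(f + O)*p = (-8 - 6)*11 = -14*11 = -154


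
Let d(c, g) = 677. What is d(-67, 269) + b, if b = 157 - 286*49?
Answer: -13180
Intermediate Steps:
b = -13857 (b = 157 - 14014 = -13857)
d(-67, 269) + b = 677 - 13857 = -13180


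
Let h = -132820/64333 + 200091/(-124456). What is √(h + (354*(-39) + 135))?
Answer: I*√219157441495818496378222/4003313924 ≈ 116.94*I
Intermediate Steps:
h = -29402700223/8006627848 (h = -132820*1/64333 + 200091*(-1/124456) = -132820/64333 - 200091/124456 = -29402700223/8006627848 ≈ -3.6723)
√(h + (354*(-39) + 135)) = √(-29402700223/8006627848 + (354*(-39) + 135)) = √(-29402700223/8006627848 + (-13806 + 135)) = √(-29402700223/8006627848 - 13671) = √(-109488012010231/8006627848) = I*√219157441495818496378222/4003313924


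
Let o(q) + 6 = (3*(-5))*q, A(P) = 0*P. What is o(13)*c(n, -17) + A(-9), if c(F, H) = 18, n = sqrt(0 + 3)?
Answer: -3618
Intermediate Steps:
A(P) = 0
n = sqrt(3) ≈ 1.7320
o(q) = -6 - 15*q (o(q) = -6 + (3*(-5))*q = -6 - 15*q)
o(13)*c(n, -17) + A(-9) = (-6 - 15*13)*18 + 0 = (-6 - 195)*18 + 0 = -201*18 + 0 = -3618 + 0 = -3618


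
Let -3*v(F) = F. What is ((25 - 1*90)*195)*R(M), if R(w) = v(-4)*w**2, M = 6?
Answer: -608400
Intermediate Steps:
v(F) = -F/3
R(w) = 4*w**2/3 (R(w) = (-1/3*(-4))*w**2 = 4*w**2/3)
((25 - 1*90)*195)*R(M) = ((25 - 1*90)*195)*((4/3)*6**2) = ((25 - 90)*195)*((4/3)*36) = -65*195*48 = -12675*48 = -608400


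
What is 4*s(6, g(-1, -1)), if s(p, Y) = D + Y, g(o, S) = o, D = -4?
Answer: -20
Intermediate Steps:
s(p, Y) = -4 + Y
4*s(6, g(-1, -1)) = 4*(-4 - 1) = 4*(-5) = -20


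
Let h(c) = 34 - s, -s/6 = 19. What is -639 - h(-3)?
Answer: -787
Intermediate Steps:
s = -114 (s = -6*19 = -114)
h(c) = 148 (h(c) = 34 - 1*(-114) = 34 + 114 = 148)
-639 - h(-3) = -639 - 1*148 = -639 - 148 = -787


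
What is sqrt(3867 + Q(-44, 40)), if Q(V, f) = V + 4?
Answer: sqrt(3827) ≈ 61.863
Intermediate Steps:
Q(V, f) = 4 + V
sqrt(3867 + Q(-44, 40)) = sqrt(3867 + (4 - 44)) = sqrt(3867 - 40) = sqrt(3827)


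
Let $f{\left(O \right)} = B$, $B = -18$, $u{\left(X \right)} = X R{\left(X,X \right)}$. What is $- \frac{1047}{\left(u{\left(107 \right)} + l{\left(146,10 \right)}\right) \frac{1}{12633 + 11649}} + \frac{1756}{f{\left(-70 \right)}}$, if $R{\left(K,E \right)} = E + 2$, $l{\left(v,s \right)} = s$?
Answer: $- \frac{26562020}{11673} \approx -2275.5$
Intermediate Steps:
$R{\left(K,E \right)} = 2 + E$
$u{\left(X \right)} = X \left(2 + X\right)$
$f{\left(O \right)} = -18$
$- \frac{1047}{\left(u{\left(107 \right)} + l{\left(146,10 \right)}\right) \frac{1}{12633 + 11649}} + \frac{1756}{f{\left(-70 \right)}} = - \frac{1047}{\left(107 \left(2 + 107\right) + 10\right) \frac{1}{12633 + 11649}} + \frac{1756}{-18} = - \frac{1047}{\left(107 \cdot 109 + 10\right) \frac{1}{24282}} + 1756 \left(- \frac{1}{18}\right) = - \frac{1047}{\left(11663 + 10\right) \frac{1}{24282}} - \frac{878}{9} = - \frac{1047}{11673 \cdot \frac{1}{24282}} - \frac{878}{9} = - \frac{1047}{\frac{1297}{2698}} - \frac{878}{9} = \left(-1047\right) \frac{2698}{1297} - \frac{878}{9} = - \frac{2824806}{1297} - \frac{878}{9} = - \frac{26562020}{11673}$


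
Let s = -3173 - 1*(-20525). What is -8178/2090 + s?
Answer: 18128751/1045 ≈ 17348.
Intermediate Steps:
s = 17352 (s = -3173 + 20525 = 17352)
-8178/2090 + s = -8178/2090 + 17352 = -8178*1/2090 + 17352 = -4089/1045 + 17352 = 18128751/1045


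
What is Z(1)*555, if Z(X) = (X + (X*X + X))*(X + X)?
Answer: 3330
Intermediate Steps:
Z(X) = 2*X*(X² + 2*X) (Z(X) = (X + (X² + X))*(2*X) = (X + (X + X²))*(2*X) = (X² + 2*X)*(2*X) = 2*X*(X² + 2*X))
Z(1)*555 = (2*1²*(2 + 1))*555 = (2*1*3)*555 = 6*555 = 3330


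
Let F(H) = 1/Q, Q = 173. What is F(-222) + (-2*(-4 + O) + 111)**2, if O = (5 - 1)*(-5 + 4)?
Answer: 2790318/173 ≈ 16129.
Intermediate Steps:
O = -4 (O = 4*(-1) = -4)
F(H) = 1/173
F(-222) + (-2*(-4 + O) + 111)**2 = 1/173 + (-2*(-4 - 4) + 111)**2 = 1/173 + (-2*(-8) + 111)**2 = 1/173 + (16 + 111)**2 = 1/173 + 127**2 = 1/173 + 16129 = 2790318/173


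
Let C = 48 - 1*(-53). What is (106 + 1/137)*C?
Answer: 1466823/137 ≈ 10707.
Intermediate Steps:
C = 101 (C = 48 + 53 = 101)
(106 + 1/137)*C = (106 + 1/137)*101 = (14523/137)*101 = 1466823/137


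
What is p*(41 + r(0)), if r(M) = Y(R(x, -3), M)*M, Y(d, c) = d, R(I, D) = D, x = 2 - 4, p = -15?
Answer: -615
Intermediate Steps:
x = -2
r(M) = -3*M
p*(41 + r(0)) = -15*(41 - 3*0) = -15*(41 + 0) = -15*41 = -615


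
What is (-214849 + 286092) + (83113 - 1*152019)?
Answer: 2337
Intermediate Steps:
(-214849 + 286092) + (83113 - 1*152019) = 71243 + (83113 - 152019) = 71243 - 68906 = 2337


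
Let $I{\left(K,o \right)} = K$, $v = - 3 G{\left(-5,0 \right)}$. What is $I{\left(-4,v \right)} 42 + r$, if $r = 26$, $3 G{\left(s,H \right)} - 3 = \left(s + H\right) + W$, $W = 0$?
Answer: $-142$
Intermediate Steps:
$G{\left(s,H \right)} = 1 + \frac{H}{3} + \frac{s}{3}$ ($G{\left(s,H \right)} = 1 + \frac{\left(s + H\right) + 0}{3} = 1 + \frac{\left(H + s\right) + 0}{3} = 1 + \frac{H + s}{3} = 1 + \left(\frac{H}{3} + \frac{s}{3}\right) = 1 + \frac{H}{3} + \frac{s}{3}$)
$v = 2$ ($v = - 3 \left(1 + \frac{1}{3} \cdot 0 + \frac{1}{3} \left(-5\right)\right) = - 3 \left(1 + 0 - \frac{5}{3}\right) = \left(-3\right) \left(- \frac{2}{3}\right) = 2$)
$I{\left(-4,v \right)} 42 + r = \left(-4\right) 42 + 26 = -168 + 26 = -142$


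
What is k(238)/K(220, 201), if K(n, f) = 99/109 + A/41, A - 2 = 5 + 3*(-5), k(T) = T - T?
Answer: 0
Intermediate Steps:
k(T) = 0
A = -8 (A = 2 + (5 + 3*(-5)) = 2 + (5 - 15) = 2 - 10 = -8)
K(n, f) = 3187/4469 (K(n, f) = 99/109 - 8/41 = 3187/4469)
k(238)/K(220, 201) = 0/(3187/4469) = 0*(4469/3187) = 0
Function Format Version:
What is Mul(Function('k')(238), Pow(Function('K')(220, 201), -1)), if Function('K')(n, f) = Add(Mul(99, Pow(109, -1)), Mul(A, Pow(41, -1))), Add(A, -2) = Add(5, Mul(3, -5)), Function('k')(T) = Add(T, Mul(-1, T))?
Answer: 0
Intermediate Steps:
Function('k')(T) = 0
A = -8 (A = Add(2, Add(5, Mul(3, -5))) = Add(2, Add(5, -15)) = Add(2, -10) = -8)
Function('K')(n, f) = Rational(3187, 4469) (Function('K')(n, f) = Add(Mul(99, Pow(109, -1)), Mul(-8, Pow(41, -1))) = Add(Mul(99, Rational(1, 109)), Mul(-8, Rational(1, 41))) = Add(Rational(99, 109), Rational(-8, 41)) = Rational(3187, 4469))
Mul(Function('k')(238), Pow(Function('K')(220, 201), -1)) = Mul(0, Pow(Rational(3187, 4469), -1)) = Mul(0, Rational(4469, 3187)) = 0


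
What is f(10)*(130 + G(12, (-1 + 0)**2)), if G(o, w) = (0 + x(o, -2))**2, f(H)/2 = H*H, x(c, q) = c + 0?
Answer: 54800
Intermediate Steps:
x(c, q) = c
f(H) = 2*H**2 (f(H) = 2*(H*H) = 2*H**2)
G(o, w) = o**2 (G(o, w) = (0 + o)**2 = o**2)
f(10)*(130 + G(12, (-1 + 0)**2)) = (2*10**2)*(130 + 12**2) = (2*100)*(130 + 144) = 200*274 = 54800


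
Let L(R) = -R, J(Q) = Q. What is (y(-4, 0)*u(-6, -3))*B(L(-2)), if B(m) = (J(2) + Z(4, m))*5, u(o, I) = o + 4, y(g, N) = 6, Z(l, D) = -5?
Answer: 180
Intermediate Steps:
u(o, I) = 4 + o
B(m) = -15 (B(m) = (2 - 5)*5 = -3*5 = -15)
(y(-4, 0)*u(-6, -3))*B(L(-2)) = (6*(4 - 6))*(-15) = (6*(-2))*(-15) = -12*(-15) = 180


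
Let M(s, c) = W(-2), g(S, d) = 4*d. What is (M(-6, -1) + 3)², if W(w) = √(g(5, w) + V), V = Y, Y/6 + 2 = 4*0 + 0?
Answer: -11 + 12*I*√5 ≈ -11.0 + 26.833*I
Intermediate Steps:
Y = -12 (Y = -12 + 6*(4*0 + 0) = -12 + 6*(0 + 0) = -12 + 6*0 = -12 + 0 = -12)
V = -12
W(w) = √(-12 + 4*w) (W(w) = √(4*w - 12) = √(-12 + 4*w))
M(s, c) = 2*I*√5 (M(s, c) = 2*√(-3 - 2) = 2*√(-5) = 2*(I*√5) = 2*I*√5)
(M(-6, -1) + 3)² = (2*I*√5 + 3)² = (3 + 2*I*√5)²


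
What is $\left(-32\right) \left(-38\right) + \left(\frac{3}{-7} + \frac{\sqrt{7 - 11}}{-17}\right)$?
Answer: $\frac{8509}{7} - \frac{2 i}{17} \approx 1215.6 - 0.11765 i$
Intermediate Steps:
$\left(-32\right) \left(-38\right) + \left(\frac{3}{-7} + \frac{\sqrt{7 - 11}}{-17}\right) = 1216 + \left(3 \left(- \frac{1}{7}\right) + \sqrt{-4} \left(- \frac{1}{17}\right)\right) = 1216 - \left(\frac{3}{7} - 2 i \left(- \frac{1}{17}\right)\right) = 1216 - \left(\frac{3}{7} + \frac{2 i}{17}\right) = \frac{8509}{7} - \frac{2 i}{17}$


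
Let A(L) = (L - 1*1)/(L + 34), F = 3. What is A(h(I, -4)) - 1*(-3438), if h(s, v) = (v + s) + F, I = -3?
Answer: 20627/6 ≈ 3437.8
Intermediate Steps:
h(s, v) = 3 + s + v (h(s, v) = (v + s) + 3 = (s + v) + 3 = 3 + s + v)
A(L) = (-1 + L)/(34 + L) (A(L) = (L - 1)/(34 + L) = (-1 + L)/(34 + L))
A(h(I, -4)) - 1*(-3438) = (-1 + (3 - 3 - 4))/(34 + (3 - 3 - 4)) - 1*(-3438) = (-1 - 4)/(34 - 4) + 3438 = -5/30 + 3438 = (1/30)*(-5) + 3438 = -⅙ + 3438 = 20627/6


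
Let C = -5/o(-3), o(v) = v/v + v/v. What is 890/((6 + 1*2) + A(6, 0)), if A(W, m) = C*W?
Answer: -890/7 ≈ -127.14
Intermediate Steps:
o(v) = 2 (o(v) = 1 + 1 = 2)
C = -5/2 ≈ -2.5000
A(W, m) = -5*W/2
890/((6 + 1*2) + A(6, 0)) = 890/((6 + 1*2) - 5/2*6) = 890/((6 + 2) - 15) = 890/(8 - 15) = 890/(-7) = -1/7*890 = -890/7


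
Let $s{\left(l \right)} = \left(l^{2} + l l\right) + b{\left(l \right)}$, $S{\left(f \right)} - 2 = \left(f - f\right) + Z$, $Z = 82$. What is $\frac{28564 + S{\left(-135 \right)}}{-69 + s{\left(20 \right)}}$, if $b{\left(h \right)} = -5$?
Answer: $\frac{14324}{363} \approx 39.46$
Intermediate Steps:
$S{\left(f \right)} = 84$ ($S{\left(f \right)} = 2 + \left(\left(f - f\right) + 82\right) = 2 + \left(0 + 82\right) = 2 + 82 = 84$)
$s{\left(l \right)} = -5 + 2 l^{2}$ ($s{\left(l \right)} = \left(l^{2} + l l\right) - 5 = \left(l^{2} + l^{2}\right) - 5 = 2 l^{2} - 5 = -5 + 2 l^{2}$)
$\frac{28564 + S{\left(-135 \right)}}{-69 + s{\left(20 \right)}} = \frac{28564 + 84}{-69 - \left(5 - 2 \cdot 20^{2}\right)} = \frac{28648}{-69 + \left(-5 + 2 \cdot 400\right)} = \frac{28648}{-69 + \left(-5 + 800\right)} = \frac{28648}{-69 + 795} = \frac{28648}{726} = 28648 \cdot \frac{1}{726} = \frac{14324}{363}$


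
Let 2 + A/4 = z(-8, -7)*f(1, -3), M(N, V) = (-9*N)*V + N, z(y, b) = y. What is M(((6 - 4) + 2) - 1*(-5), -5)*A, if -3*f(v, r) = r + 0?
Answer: -16560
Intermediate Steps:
f(v, r) = -r/3 (f(v, r) = -(r + 0)/3 = -r/3)
M(N, V) = N - 9*N*V (M(N, V) = -9*N*V + N = N - 9*N*V)
A = -40 (A = -8 + 4*(-(-8)*(-3)/3) = -8 + 4*(-8*1) = -8 + 4*(-8) = -8 - 32 = -40)
M(((6 - 4) + 2) - 1*(-5), -5)*A = ((((6 - 4) + 2) - 1*(-5))*(1 - 9*(-5)))*(-40) = (((2 + 2) + 5)*(1 + 45))*(-40) = ((4 + 5)*46)*(-40) = (9*46)*(-40) = 414*(-40) = -16560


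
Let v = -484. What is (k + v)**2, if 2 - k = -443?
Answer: 1521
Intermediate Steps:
k = 445 (k = 2 - 1*(-443) = 2 + 443 = 445)
(k + v)**2 = (445 - 484)**2 = (-39)**2 = 1521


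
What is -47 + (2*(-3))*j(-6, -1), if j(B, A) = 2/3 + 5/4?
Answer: -117/2 ≈ -58.500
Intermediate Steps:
j(B, A) = 23/12 (j(B, A) = 2*(⅓) + 5*(¼) = ⅔ + 5/4 = 23/12)
-47 + (2*(-3))*j(-6, -1) = -47 + (2*(-3))*(23/12) = -47 - 6*23/12 = -47 - 23/2 = -117/2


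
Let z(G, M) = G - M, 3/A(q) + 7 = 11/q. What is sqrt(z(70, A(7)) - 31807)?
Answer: I*sqrt(45827430)/38 ≈ 178.15*I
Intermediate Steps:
A(q) = 3/(-7 + 11/q)
sqrt(z(70, A(7)) - 31807) = sqrt((70 - (-3)*7/(-11 + 7*7)) - 31807) = sqrt((70 - (-3)*7/(-11 + 49)) - 31807) = sqrt((70 - (-3)*7/38) - 31807) = sqrt((70 - 1*(-21/38)) - 31807) = sqrt((70 + 21/38) - 31807) = sqrt(2681/38 - 31807) = sqrt(-1205985/38) = I*sqrt(45827430)/38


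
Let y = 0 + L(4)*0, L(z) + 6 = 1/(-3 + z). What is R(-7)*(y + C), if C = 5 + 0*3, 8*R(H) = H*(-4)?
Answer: 35/2 ≈ 17.500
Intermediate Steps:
L(z) = -6 + 1/(-3 + z)
R(H) = -H/2 (R(H) = (H*(-4))/8 = (-4*H)/8 = -H/2)
C = 5 (C = 5 + 0 = 5)
y = 0 (y = 0 + ((19 - 6*4)/(-3 + 4))*0 = 0 + ((19 - 24)/1)*0 = 0 + (1*(-5))*0 = 0 - 5*0 = 0 + 0 = 0)
R(-7)*(y + C) = (-½*(-7))*(0 + 5) = (7/2)*5 = 35/2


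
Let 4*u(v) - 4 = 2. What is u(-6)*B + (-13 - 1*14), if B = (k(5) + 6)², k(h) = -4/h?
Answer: 339/25 ≈ 13.560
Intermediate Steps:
u(v) = 3/2 (u(v) = 1 + (¼)*2 = 1 + ½ = 3/2)
B = 676/25 (B = (-4/5 + 6)² = (-4*⅕ + 6)² = (-⅘ + 6)² = (26/5)² = 676/25 ≈ 27.040)
u(-6)*B + (-13 - 1*14) = (3/2)*(676/25) + (-13 - 1*14) = 1014/25 + (-13 - 14) = 1014/25 - 27 = 339/25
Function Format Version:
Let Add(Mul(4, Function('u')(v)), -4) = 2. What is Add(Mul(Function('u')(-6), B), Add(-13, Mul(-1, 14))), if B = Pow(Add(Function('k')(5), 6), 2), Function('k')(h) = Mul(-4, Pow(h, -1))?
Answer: Rational(339, 25) ≈ 13.560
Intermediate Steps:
Function('u')(v) = Rational(3, 2) (Function('u')(v) = Add(1, Mul(Rational(1, 4), 2)) = Add(1, Rational(1, 2)) = Rational(3, 2))
B = Rational(676, 25) (B = Pow(Add(Mul(-4, Pow(5, -1)), 6), 2) = Pow(Add(Mul(-4, Rational(1, 5)), 6), 2) = Pow(Add(Rational(-4, 5), 6), 2) = Pow(Rational(26, 5), 2) = Rational(676, 25) ≈ 27.040)
Add(Mul(Function('u')(-6), B), Add(-13, Mul(-1, 14))) = Add(Mul(Rational(3, 2), Rational(676, 25)), Add(-13, Mul(-1, 14))) = Add(Rational(1014, 25), Add(-13, -14)) = Add(Rational(1014, 25), -27) = Rational(339, 25)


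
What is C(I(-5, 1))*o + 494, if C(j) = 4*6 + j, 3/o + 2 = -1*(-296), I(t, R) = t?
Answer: 48431/98 ≈ 494.19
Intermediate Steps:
o = 1/98 (o = 3/(-2 - 1*(-296)) = 3/(-2 + 296) = 3/294 = 3*(1/294) = 1/98 ≈ 0.010204)
C(j) = 24 + j
C(I(-5, 1))*o + 494 = (24 - 5)*(1/98) + 494 = 19*(1/98) + 494 = 19/98 + 494 = 48431/98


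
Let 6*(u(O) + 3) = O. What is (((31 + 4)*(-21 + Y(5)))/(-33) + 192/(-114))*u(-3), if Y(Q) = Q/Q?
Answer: -42854/627 ≈ -68.348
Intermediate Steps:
Y(Q) = 1
u(O) = -3 + O/6
(((31 + 4)*(-21 + Y(5)))/(-33) + 192/(-114))*u(-3) = (((31 + 4)*(-21 + 1))/(-33) + 192/(-114))*(-3 + (1/6)*(-3)) = ((35*(-20))*(-1/33) + 192*(-1/114))*(-3 - 1/2) = (-700*(-1/33) - 32/19)*(-7/2) = (700/33 - 32/19)*(-7/2) = (12244/627)*(-7/2) = -42854/627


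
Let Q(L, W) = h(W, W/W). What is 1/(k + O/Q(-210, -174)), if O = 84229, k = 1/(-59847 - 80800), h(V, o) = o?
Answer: 140647/11846556162 ≈ 1.1872e-5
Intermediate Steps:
Q(L, W) = 1 (Q(L, W) = W/W = 1)
k = -1/140647 (k = 1/(-140647) = -1/140647 ≈ -7.1100e-6)
1/(k + O/Q(-210, -174)) = 1/(-1/140647 + 84229/1) = 1/(-1/140647 + 84229*1) = 1/(-1/140647 + 84229) = 1/(11846556162/140647) = 140647/11846556162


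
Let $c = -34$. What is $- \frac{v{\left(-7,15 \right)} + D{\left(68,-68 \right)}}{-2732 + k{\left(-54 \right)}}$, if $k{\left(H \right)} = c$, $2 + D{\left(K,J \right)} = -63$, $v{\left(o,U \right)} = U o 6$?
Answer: $- \frac{695}{2766} \approx -0.25127$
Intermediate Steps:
$v{\left(o,U \right)} = 6 U o$
$D{\left(K,J \right)} = -65$ ($D{\left(K,J \right)} = -2 - 63 = -65$)
$k{\left(H \right)} = -34$
$- \frac{v{\left(-7,15 \right)} + D{\left(68,-68 \right)}}{-2732 + k{\left(-54 \right)}} = - \frac{6 \cdot 15 \left(-7\right) - 65}{-2732 - 34} = - \frac{-630 - 65}{-2766} = - \frac{\left(-695\right) \left(-1\right)}{2766} = \left(-1\right) \frac{695}{2766} = - \frac{695}{2766}$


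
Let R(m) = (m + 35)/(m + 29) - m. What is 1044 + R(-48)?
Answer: 20761/19 ≈ 1092.7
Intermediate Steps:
R(m) = -m + (35 + m)/(29 + m) (R(m) = (35 + m)/(29 + m) - m = -m + (35 + m)/(29 + m))
1044 + R(-48) = 1044 + (35 - 1*(-48)² - 28*(-48))/(29 - 48) = 1044 + (35 - 1*2304 + 1344)/(-19) = 1044 - (35 - 2304 + 1344)/19 = 1044 - 1/19*(-925) = 1044 + 925/19 = 20761/19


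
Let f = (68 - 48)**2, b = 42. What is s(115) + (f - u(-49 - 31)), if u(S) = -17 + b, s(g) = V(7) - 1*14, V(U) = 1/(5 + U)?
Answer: 4333/12 ≈ 361.08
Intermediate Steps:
f = 400 (f = 20**2 = 400)
s(g) = -167/12 (s(g) = 1/(5 + 7) - 1*14 = 1/12 - 14 = -167/12)
u(S) = 25 (u(S) = -17 + 42 = 25)
s(115) + (f - u(-49 - 31)) = -167/12 + (400 - 1*25) = -167/12 + (400 - 25) = -167/12 + 375 = 4333/12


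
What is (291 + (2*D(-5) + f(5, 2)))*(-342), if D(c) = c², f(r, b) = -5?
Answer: -114912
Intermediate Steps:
(291 + (2*D(-5) + f(5, 2)))*(-342) = (291 + (2*(-5)² - 5))*(-342) = (291 + (2*25 - 5))*(-342) = (291 + (50 - 5))*(-342) = (291 + 45)*(-342) = 336*(-342) = -114912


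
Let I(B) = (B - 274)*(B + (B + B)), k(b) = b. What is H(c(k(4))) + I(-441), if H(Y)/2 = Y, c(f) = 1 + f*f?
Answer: 945979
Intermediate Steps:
c(f) = 1 + f²
I(B) = 3*B*(-274 + B) (I(B) = (-274 + B)*(B + 2*B) = (-274 + B)*(3*B) = 3*B*(-274 + B))
H(Y) = 2*Y
H(c(k(4))) + I(-441) = 2*(1 + 4²) + 3*(-441)*(-274 - 441) = 2*(1 + 16) + 3*(-441)*(-715) = 2*17 + 945945 = 34 + 945945 = 945979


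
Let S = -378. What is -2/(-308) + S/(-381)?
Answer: 19531/19558 ≈ 0.99862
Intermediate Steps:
-2/(-308) + S/(-381) = -2/(-308) - 378/(-381) = -2*(-1/308) - 378*(-1/381) = 1/154 + 126/127 = 19531/19558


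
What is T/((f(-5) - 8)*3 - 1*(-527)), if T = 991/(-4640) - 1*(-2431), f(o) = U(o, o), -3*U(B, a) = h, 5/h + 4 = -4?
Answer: 11278849/2336820 ≈ 4.8266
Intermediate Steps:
h = -5/8 (h = 5/(-4 - 4) = 5/(-8) = 5*(-⅛) = -5/8 ≈ -0.62500)
U(B, a) = 5/24 (U(B, a) = -⅓*(-5/8) = 5/24)
f(o) = 5/24
T = 11278849/4640 (T = 991*(-1/4640) + 2431 = -991/4640 + 2431 = 11278849/4640 ≈ 2430.8)
T/((f(-5) - 8)*3 - 1*(-527)) = 11278849/(4640*((5/24 - 8)*3 - 1*(-527))) = 11278849/(4640*(-187/24*3 + 527)) = 11278849/(4640*(-187/8 + 527)) = 11278849/(4640*(4029/8)) = (11278849/4640)*(8/4029) = 11278849/2336820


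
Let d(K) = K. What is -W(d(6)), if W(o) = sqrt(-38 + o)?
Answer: -4*I*sqrt(2) ≈ -5.6569*I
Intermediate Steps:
-W(d(6)) = -sqrt(-38 + 6) = -sqrt(-32) = -4*I*sqrt(2)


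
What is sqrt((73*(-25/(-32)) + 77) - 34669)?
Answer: 3*I*sqrt(245582)/8 ≈ 185.84*I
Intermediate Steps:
sqrt((73*(-25/(-32)) + 77) - 34669) = sqrt((73*(-25*(-1/32)) + 77) - 34669) = sqrt((73*(25/32) + 77) - 34669) = sqrt((1825/32 + 77) - 34669) = sqrt(4289/32 - 34669) = sqrt(-1105119/32) = 3*I*sqrt(245582)/8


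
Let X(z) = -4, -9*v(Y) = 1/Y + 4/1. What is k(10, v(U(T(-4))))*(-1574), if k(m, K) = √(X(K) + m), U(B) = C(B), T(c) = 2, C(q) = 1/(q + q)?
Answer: -1574*√6 ≈ -3855.5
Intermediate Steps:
C(q) = 1/(2*q)
U(B) = 1/(2*B)
v(Y) = -4/9 - 1/(9*Y) (v(Y) = -(1/Y + 4/1)/9 = -(1/Y + 4*1)/9 = -(1/Y + 4)/9 = -(4 + 1/Y)/9 = -4/9 - 1/(9*Y))
k(m, K) = √(-4 + m)
k(10, v(U(T(-4))))*(-1574) = √(-4 + 10)*(-1574) = √6*(-1574) = -1574*√6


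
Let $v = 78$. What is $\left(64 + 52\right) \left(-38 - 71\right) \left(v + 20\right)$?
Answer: $-1239112$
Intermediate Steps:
$\left(64 + 52\right) \left(-38 - 71\right) \left(v + 20\right) = \left(64 + 52\right) \left(-38 - 71\right) \left(78 + 20\right) = 116 \left(-109\right) 98 = \left(-12644\right) 98 = -1239112$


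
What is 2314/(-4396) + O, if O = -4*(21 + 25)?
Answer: -405589/2198 ≈ -184.53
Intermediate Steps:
O = -184 (O = -4*46 = -184)
2314/(-4396) + O = 2314/(-4396) - 184 = 2314*(-1/4396) - 184 = -1157/2198 - 184 = -405589/2198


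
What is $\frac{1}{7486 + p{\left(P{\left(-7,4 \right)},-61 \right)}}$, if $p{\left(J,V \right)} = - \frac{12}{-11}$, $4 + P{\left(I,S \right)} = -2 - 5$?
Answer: $\frac{11}{82358} \approx 0.00013356$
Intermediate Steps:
$P{\left(I,S \right)} = -11$ ($P{\left(I,S \right)} = -4 - 7 = -11$)
$p{\left(J,V \right)} = \frac{12}{11}$ ($p{\left(J,V \right)} = \left(-12\right) \left(- \frac{1}{11}\right) = \frac{12}{11}$)
$\frac{1}{7486 + p{\left(P{\left(-7,4 \right)},-61 \right)}} = \frac{1}{7486 + \frac{12}{11}} = \frac{1}{\frac{82358}{11}} = \frac{11}{82358}$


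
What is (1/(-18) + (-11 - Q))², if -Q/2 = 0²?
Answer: 39601/324 ≈ 122.23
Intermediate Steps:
Q = 0 (Q = -2*0² = -2*0 = 0)
(1/(-18) + (-11 - Q))² = (1/(-18) + (-11 - 1*0))² = (-1/18 + (-11 + 0))² = (-1/18 - 11)² = (-199/18)² = 39601/324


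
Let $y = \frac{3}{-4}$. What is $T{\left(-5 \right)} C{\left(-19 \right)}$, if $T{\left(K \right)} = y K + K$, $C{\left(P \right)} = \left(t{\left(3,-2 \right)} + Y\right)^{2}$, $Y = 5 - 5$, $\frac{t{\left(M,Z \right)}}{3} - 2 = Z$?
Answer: $0$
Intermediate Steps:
$t{\left(M,Z \right)} = 6 + 3 Z$
$Y = 0$ ($Y = 5 - 5 = 0$)
$y = - \frac{3}{4}$ ($y = 3 \left(- \frac{1}{4}\right) = - \frac{3}{4} \approx -0.75$)
$C{\left(P \right)} = 0$ ($C{\left(P \right)} = \left(\left(6 + 3 \left(-2\right)\right) + 0\right)^{2} = \left(\left(6 - 6\right) + 0\right)^{2} = \left(0 + 0\right)^{2} = 0^{2} = 0$)
$T{\left(K \right)} = \frac{K}{4}$ ($T{\left(K \right)} = - \frac{3 K}{4} + K = \frac{K}{4}$)
$T{\left(-5 \right)} C{\left(-19 \right)} = \frac{1}{4} \left(-5\right) 0 = \left(- \frac{5}{4}\right) 0 = 0$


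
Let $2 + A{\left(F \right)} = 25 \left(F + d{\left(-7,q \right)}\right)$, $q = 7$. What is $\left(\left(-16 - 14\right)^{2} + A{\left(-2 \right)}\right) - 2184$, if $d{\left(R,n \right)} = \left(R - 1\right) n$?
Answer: $-2736$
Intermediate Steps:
$d{\left(R,n \right)} = n \left(-1 + R\right)$ ($d{\left(R,n \right)} = \left(-1 + R\right) n = n \left(-1 + R\right)$)
$A{\left(F \right)} = -1402 + 25 F$ ($A{\left(F \right)} = -2 + 25 \left(F + 7 \left(-1 - 7\right)\right) = -2 + 25 \left(F + 7 \left(-8\right)\right) = -2 + 25 \left(F - 56\right) = -2 + 25 \left(-56 + F\right) = -2 + \left(-1400 + 25 F\right) = -1402 + 25 F$)
$\left(\left(-16 - 14\right)^{2} + A{\left(-2 \right)}\right) - 2184 = \left(\left(-16 - 14\right)^{2} + \left(-1402 + 25 \left(-2\right)\right)\right) - 2184 = \left(\left(-30\right)^{2} - 1452\right) - 2184 = \left(900 - 1452\right) - 2184 = -552 - 2184 = -2736$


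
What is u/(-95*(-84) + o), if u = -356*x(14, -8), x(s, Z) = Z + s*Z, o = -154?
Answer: 21360/3913 ≈ 5.4587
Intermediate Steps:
x(s, Z) = Z + Z*s
u = 42720 (u = -(-2848)*(1 + 14) = -(-2848)*15 = -356*(-120) = 42720)
u/(-95*(-84) + o) = 42720/(-95*(-84) - 154) = 42720/(7980 - 154) = 42720/7826 = 42720*(1/7826) = 21360/3913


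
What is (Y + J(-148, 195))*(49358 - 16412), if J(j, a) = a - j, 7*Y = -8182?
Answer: -190460826/7 ≈ -2.7209e+7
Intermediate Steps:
Y = -8182/7 (Y = (1/7)*(-8182) = -8182/7 ≈ -1168.9)
(Y + J(-148, 195))*(49358 - 16412) = (-8182/7 + (195 - 1*(-148)))*(49358 - 16412) = (-8182/7 + (195 + 148))*32946 = (-8182/7 + 343)*32946 = -5781/7*32946 = -190460826/7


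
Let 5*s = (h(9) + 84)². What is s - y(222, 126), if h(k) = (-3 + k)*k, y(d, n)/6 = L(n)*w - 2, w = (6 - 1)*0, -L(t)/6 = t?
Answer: 19104/5 ≈ 3820.8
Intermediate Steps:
L(t) = -6*t
w = 0 (w = 5*0 = 0)
y(d, n) = -12 (y(d, n) = 6*(-6*n*0 - 2) = 6*(0 - 2) = 6*(-2) = -12)
h(k) = k*(-3 + k)
s = 19044/5 (s = (9*(-3 + 9) + 84)²/5 = (9*6 + 84)²/5 = (54 + 84)²/5 = (⅕)*138² = (⅕)*19044 = 19044/5 ≈ 3808.8)
s - y(222, 126) = 19044/5 - 1*(-12) = 19044/5 + 12 = 19104/5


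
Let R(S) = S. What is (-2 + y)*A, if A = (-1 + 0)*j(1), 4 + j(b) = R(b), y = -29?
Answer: -93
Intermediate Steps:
j(b) = -4 + b
A = 3 (A = (-1 + 0)*(-4 + 1) = -1*(-3) = 3)
(-2 + y)*A = (-2 - 29)*3 = -31*3 = -93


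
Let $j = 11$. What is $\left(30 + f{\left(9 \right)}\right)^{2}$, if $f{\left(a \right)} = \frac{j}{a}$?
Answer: $\frac{78961}{81} \approx 974.83$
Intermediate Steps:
$f{\left(a \right)} = \frac{11}{a}$
$\left(30 + f{\left(9 \right)}\right)^{2} = \left(30 + \frac{11}{9}\right)^{2} = \left(\frac{281}{9}\right)^{2} = \frac{78961}{81}$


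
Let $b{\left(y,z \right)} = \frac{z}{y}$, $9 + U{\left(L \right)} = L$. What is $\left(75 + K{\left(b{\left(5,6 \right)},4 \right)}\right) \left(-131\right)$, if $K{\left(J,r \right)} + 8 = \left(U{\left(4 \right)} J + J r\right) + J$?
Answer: $-8777$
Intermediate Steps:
$U{\left(L \right)} = -9 + L$
$K{\left(J,r \right)} = -8 - 4 J + J r$ ($K{\left(J,r \right)} = -8 + \left(\left(\left(-9 + 4\right) J + J r\right) + J\right) = -8 + \left(\left(- 5 J + J r\right) + J\right) = -8 + \left(- 4 J + J r\right) = -8 - 4 J + J r$)
$\left(75 + K{\left(b{\left(5,6 \right)},4 \right)}\right) \left(-131\right) = \left(75 - \left(8 - \frac{6}{5} \cdot 4 + 4 \cdot 6 \cdot \frac{1}{5}\right)\right) \left(-131\right) = \left(75 - \left(8 - 6 \cdot \frac{1}{5} \cdot 4 + 4 \cdot 6 \cdot \frac{1}{5}\right)\right) \left(-131\right) = \left(75 - 8\right) \left(-131\right) = 67 \left(-131\right) = -8777$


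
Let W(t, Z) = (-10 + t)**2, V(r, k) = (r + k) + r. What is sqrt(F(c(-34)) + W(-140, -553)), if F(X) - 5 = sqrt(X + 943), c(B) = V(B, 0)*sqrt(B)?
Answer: sqrt(22505 + sqrt(943 - 68*I*sqrt(34))) ≈ 150.12 - 0.021*I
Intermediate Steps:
V(r, k) = k + 2*r (V(r, k) = (k + r) + r = k + 2*r)
c(B) = 2*B**(3/2) (c(B) = (0 + 2*B)*sqrt(B) = (2*B)*sqrt(B) = 2*B**(3/2))
F(X) = 5 + sqrt(943 + X) (F(X) = 5 + sqrt(X + 943) = 5 + sqrt(943 + X))
sqrt(F(c(-34)) + W(-140, -553)) = sqrt((5 + sqrt(943 + 2*(-34)**(3/2))) + (-10 - 140)**2) = sqrt((5 + sqrt(943 + 2*(-34*I*sqrt(34)))) + (-150)**2) = sqrt((5 + sqrt(943 - 68*I*sqrt(34))) + 22500) = sqrt(22505 + sqrt(943 - 68*I*sqrt(34)))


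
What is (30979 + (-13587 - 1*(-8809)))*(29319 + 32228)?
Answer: 1612592947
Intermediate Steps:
(30979 + (-13587 - 1*(-8809)))*(29319 + 32228) = (30979 + (-13587 + 8809))*61547 = (30979 - 4778)*61547 = 26201*61547 = 1612592947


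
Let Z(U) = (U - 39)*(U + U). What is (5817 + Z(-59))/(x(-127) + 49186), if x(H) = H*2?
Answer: 1337/3764 ≈ 0.35521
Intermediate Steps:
x(H) = 2*H
Z(U) = 2*U*(-39 + U) (Z(U) = (-39 + U)*(2*U) = 2*U*(-39 + U))
(5817 + Z(-59))/(x(-127) + 49186) = (5817 + 2*(-59)*(-39 - 59))/(2*(-127) + 49186) = (5817 + 2*(-59)*(-98))/(-254 + 49186) = (5817 + 11564)/48932 = 17381*(1/48932) = 1337/3764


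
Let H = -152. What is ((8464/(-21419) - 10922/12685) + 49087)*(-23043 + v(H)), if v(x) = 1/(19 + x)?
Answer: -190106681747802576/168074893 ≈ -1.1311e+9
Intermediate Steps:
((8464/(-21419) - 10922/12685) + 49087)*(-23043 + v(H)) = ((8464/(-21419) - 10922/12685) + 49087)*(-23043 + 1/(19 - 152)) = ((8464*(-1/21419) - 10922*1/12685) + 49087)*(-23043 + 1/(-133)) = ((-8464/21419 - 254/295) + 49087)*(-23043 - 1/133) = (-7937306/6318605 + 49087)*(-3064720/133) = (310153426329/6318605)*(-3064720/133) = -190106681747802576/168074893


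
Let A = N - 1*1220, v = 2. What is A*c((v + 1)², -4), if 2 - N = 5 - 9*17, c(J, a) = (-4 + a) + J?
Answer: -1070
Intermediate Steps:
c(J, a) = -4 + J + a
N = 150 (N = 2 - (5 - 9*17) = 2 - (5 - 153) = 2 - 1*(-148) = 2 + 148 = 150)
A = -1070 (A = 150 - 1*1220 = 150 - 1220 = -1070)
A*c((v + 1)², -4) = -1070*(-4 + (2 + 1)² - 4) = -1070*(-4 + 3² - 4) = -1070*(-4 + 9 - 4) = -1070*1 = -1070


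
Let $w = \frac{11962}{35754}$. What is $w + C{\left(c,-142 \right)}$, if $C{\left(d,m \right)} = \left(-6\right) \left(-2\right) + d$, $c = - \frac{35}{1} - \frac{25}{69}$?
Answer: $- \frac{3156115}{137057} \approx -23.028$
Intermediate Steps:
$c = - \frac{2440}{69}$ ($c = \left(-35\right) 1 - \frac{25}{69} = -35 - \frac{25}{69} = - \frac{2440}{69} \approx -35.362$)
$w = \frac{5981}{17877}$ ($w = 11962 \cdot \frac{1}{35754} = \frac{5981}{17877} \approx 0.33456$)
$C{\left(d,m \right)} = 12 + d$
$w + C{\left(c,-142 \right)} = \frac{5981}{17877} + \left(12 - \frac{2440}{69}\right) = \frac{5981}{17877} - \frac{1612}{69} = - \frac{3156115}{137057}$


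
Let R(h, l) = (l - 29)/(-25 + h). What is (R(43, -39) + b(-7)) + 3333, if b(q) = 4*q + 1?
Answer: 29720/9 ≈ 3302.2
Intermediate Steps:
R(h, l) = (-29 + l)/(-25 + h)
b(q) = 1 + 4*q
(R(43, -39) + b(-7)) + 3333 = ((-29 - 39)/(-25 + 43) + (1 + 4*(-7))) + 3333 = (-68/18 + (1 - 28)) + 3333 = ((1/18)*(-68) - 27) + 3333 = (-34/9 - 27) + 3333 = -277/9 + 3333 = 29720/9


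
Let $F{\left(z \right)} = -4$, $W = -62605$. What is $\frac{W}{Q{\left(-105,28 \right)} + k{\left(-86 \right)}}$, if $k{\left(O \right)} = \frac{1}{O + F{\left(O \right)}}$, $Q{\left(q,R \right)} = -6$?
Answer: $\frac{5634450}{541} \approx 10415.0$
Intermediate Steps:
$k{\left(O \right)} = \frac{1}{-4 + O}$ ($k{\left(O \right)} = \frac{1}{O - 4} = \frac{1}{-4 + O}$)
$\frac{W}{Q{\left(-105,28 \right)} + k{\left(-86 \right)}} = - \frac{62605}{-6 + \frac{1}{-4 - 86}} = - \frac{62605}{-6 + \frac{1}{-90}} = - \frac{62605}{-6 - \frac{1}{90}} = - \frac{62605}{- \frac{541}{90}} = \left(-62605\right) \left(- \frac{90}{541}\right) = \frac{5634450}{541}$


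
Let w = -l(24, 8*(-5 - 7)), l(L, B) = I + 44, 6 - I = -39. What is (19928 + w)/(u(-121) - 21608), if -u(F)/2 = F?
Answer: -6613/7122 ≈ -0.92853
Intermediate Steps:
I = 45 (I = 6 - 1*(-39) = 6 + 39 = 45)
l(L, B) = 89 (l(L, B) = 45 + 44 = 89)
u(F) = -2*F
w = -89 (w = -1*89 = -89)
(19928 + w)/(u(-121) - 21608) = (19928 - 89)/(-2*(-121) - 21608) = 19839/(242 - 21608) = 19839/(-21366) = 19839*(-1/21366) = -6613/7122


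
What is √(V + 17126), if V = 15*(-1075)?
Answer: √1001 ≈ 31.639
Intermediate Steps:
V = -16125
√(V + 17126) = √(-16125 + 17126) = √1001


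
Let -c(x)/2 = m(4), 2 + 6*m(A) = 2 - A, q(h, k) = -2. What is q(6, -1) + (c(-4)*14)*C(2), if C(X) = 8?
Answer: 442/3 ≈ 147.33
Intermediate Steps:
m(A) = -A/6 (m(A) = -⅓ + (2 - A)/6 = -⅓ + (⅓ - A/6) = -A/6)
c(x) = 4/3 (c(x) = -(-1)*4/3 = -2*(-⅔) = 4/3)
q(6, -1) + (c(-4)*14)*C(2) = -2 + ((4/3)*14)*8 = -2 + (56/3)*8 = -2 + 448/3 = 442/3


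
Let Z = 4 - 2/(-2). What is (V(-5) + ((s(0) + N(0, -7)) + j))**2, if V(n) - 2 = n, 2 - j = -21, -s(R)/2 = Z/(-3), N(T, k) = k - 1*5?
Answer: 1156/9 ≈ 128.44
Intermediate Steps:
Z = 5 (Z = 4 - 2*(-1)/2 = 4 - 1*(-1) = 4 + 1 = 5)
N(T, k) = -5 + k (N(T, k) = k - 5 = -5 + k)
s(R) = 10/3 (s(R) = -10/(-3) = -10*(-1)/3 = -2*(-5/3) = 10/3)
j = 23 (j = 2 - 1*(-21) = 2 + 21 = 23)
V(n) = 2 + n
(V(-5) + ((s(0) + N(0, -7)) + j))**2 = ((2 - 5) + ((10/3 + (-5 - 7)) + 23))**2 = (-3 + ((10/3 - 12) + 23))**2 = (-3 + (-26/3 + 23))**2 = (-3 + 43/3)**2 = (34/3)**2 = 1156/9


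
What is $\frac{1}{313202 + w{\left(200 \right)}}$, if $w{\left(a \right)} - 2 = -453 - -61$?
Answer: $\frac{1}{312812} \approx 3.1968 \cdot 10^{-6}$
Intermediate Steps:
$w{\left(a \right)} = -390$ ($w{\left(a \right)} = 2 - 392 = -390$)
$\frac{1}{313202 + w{\left(200 \right)}} = \frac{1}{313202 - 390} = \frac{1}{312812}$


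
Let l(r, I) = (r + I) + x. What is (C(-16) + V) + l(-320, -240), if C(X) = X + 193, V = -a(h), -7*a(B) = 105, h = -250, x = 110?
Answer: -258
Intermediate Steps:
a(B) = -15 (a(B) = -⅐*105 = -15)
l(r, I) = 110 + I + r (l(r, I) = (r + I) + 110 = (I + r) + 110 = 110 + I + r)
V = 15 (V = -1*(-15) = 15)
C(X) = 193 + X
(C(-16) + V) + l(-320, -240) = ((193 - 16) + 15) + (110 - 240 - 320) = (177 + 15) - 450 = 192 - 450 = -258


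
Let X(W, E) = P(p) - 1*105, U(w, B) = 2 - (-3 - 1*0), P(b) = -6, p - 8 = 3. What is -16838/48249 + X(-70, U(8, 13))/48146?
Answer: -816037987/2322996354 ≈ -0.35129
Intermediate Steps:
p = 11 (p = 8 + 3 = 11)
U(w, B) = 5 (U(w, B) = 2 - (-3 + 0) = 2 - 1*(-3) = 2 + 3 = 5)
X(W, E) = -111 (X(W, E) = -6 - 1*105 = -6 - 105 = -111)
-16838/48249 + X(-70, U(8, 13))/48146 = -16838/48249 - 111/48146 = -816037987/2322996354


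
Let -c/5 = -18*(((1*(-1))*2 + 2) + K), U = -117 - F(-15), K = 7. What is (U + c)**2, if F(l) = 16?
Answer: 247009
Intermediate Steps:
U = -133 (U = -117 - 1*16 = -117 - 16 = -133)
c = 630 (c = -(-90)*(((1*(-1))*2 + 2) + 7) = -(-90)*((-1*2 + 2) + 7) = -(-90)*((-2 + 2) + 7) = -(-90)*(0 + 7) = -(-90)*7 = -5*(-126) = 630)
(U + c)**2 = (-133 + 630)**2 = 497**2 = 247009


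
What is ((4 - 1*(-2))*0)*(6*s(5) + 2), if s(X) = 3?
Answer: 0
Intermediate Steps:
((4 - 1*(-2))*0)*(6*s(5) + 2) = ((4 - 1*(-2))*0)*(6*3 + 2) = ((4 + 2)*0)*(18 + 2) = (6*0)*20 = 0*20 = 0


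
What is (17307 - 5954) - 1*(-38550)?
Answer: 49903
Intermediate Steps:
(17307 - 5954) - 1*(-38550) = 11353 + 38550 = 49903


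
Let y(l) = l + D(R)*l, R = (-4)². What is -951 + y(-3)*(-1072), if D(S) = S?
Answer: 53721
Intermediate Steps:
R = 16
y(l) = 17*l (y(l) = l + 16*l = 17*l)
-951 + y(-3)*(-1072) = -951 + (17*(-3))*(-1072) = -951 - 51*(-1072) = -951 + 54672 = 53721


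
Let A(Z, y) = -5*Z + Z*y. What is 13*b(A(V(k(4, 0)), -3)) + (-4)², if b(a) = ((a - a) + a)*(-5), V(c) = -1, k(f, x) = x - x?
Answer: -504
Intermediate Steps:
k(f, x) = 0
b(a) = -5*a (b(a) = (0 + a)*(-5) = a*(-5) = -5*a)
13*b(A(V(k(4, 0)), -3)) + (-4)² = 13*(-(-5)*(-5 - 3)) + (-4)² = 13*(-(-5)*(-8)) + 16 = 13*(-5*8) + 16 = 13*(-40) + 16 = -520 + 16 = -504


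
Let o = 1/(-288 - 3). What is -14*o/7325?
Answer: 14/2131575 ≈ 6.5679e-6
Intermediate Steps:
o = -1/291 (o = 1/(-291) = -1/291 ≈ -0.0034364)
-14*o/7325 = -14*(-1/291)/7325 = (14/291)*(1/7325) = 14/2131575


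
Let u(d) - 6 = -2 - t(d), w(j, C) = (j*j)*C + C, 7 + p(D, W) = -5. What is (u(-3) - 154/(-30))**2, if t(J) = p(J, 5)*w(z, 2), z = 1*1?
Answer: 734449/225 ≈ 3264.2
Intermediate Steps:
p(D, W) = -12 (p(D, W) = -7 - 5 = -12)
z = 1
w(j, C) = C + C*j**2 (w(j, C) = j**2*C + C = C*j**2 + C = C + C*j**2)
t(J) = -48 (t(J) = -24*(1 + 1**2) = -24*(1 + 1) = -24*2 = -12*4 = -48)
u(d) = 52 (u(d) = 6 + (-2 - 1*(-48)) = 6 + (-2 + 48) = 6 + 46 = 52)
(u(-3) - 154/(-30))**2 = (52 - 154/(-30))**2 = (52 - 154*(-1)/30)**2 = (52 - 1*(-77/15))**2 = (52 + 77/15)**2 = (857/15)**2 = 734449/225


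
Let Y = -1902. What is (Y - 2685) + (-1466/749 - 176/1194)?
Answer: -2052031925/447153 ≈ -4589.1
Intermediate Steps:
(Y - 2685) + (-1466/749 - 176/1194) = (-1902 - 2685) + (-1466/749 - 176/1194) = -4587 + (-1466*1/749 - 176*1/1194) = -4587 + (-1466/749 - 88/597) = -4587 - 941114/447153 = -2052031925/447153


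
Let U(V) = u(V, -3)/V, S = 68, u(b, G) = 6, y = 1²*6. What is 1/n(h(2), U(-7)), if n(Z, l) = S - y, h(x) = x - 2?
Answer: 1/62 ≈ 0.016129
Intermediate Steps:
y = 6 (y = 1*6 = 6)
h(x) = -2 + x
U(V) = 6/V
n(Z, l) = 62 (n(Z, l) = 68 - 1*6 = 68 - 6 = 62)
1/n(h(2), U(-7)) = 1/62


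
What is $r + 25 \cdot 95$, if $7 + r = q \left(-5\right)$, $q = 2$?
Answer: $2358$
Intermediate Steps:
$r = -17$ ($r = -7 + 2 \left(-5\right) = -7 - 10 = -17$)
$r + 25 \cdot 95 = -17 + 25 \cdot 95 = -17 + 2375 = 2358$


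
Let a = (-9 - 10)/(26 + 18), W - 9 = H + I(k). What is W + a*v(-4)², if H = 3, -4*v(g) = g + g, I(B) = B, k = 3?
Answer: 146/11 ≈ 13.273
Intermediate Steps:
v(g) = -g/2 (v(g) = -(g + g)/4 = -g/2)
W = 15 (W = 9 + (3 + 3) = 9 + 6 = 15)
a = -19/44 ≈ -0.43182
W + a*v(-4)² = 15 - 19*(-½*(-4))²/44 = 15 - 19/44*2² = 15 - 19/44*4 = 15 - 19/11 = 146/11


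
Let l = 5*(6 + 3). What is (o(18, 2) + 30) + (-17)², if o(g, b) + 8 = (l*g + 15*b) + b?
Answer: 1153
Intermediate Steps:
l = 45 (l = 5*9 = 45)
o(g, b) = -8 + 16*b + 45*g (o(g, b) = -8 + ((45*g + 15*b) + b) = -8 + ((15*b + 45*g) + b) = -8 + (16*b + 45*g) = -8 + 16*b + 45*g)
(o(18, 2) + 30) + (-17)² = ((-8 + 16*2 + 45*18) + 30) + (-17)² = ((-8 + 32 + 810) + 30) + 289 = (834 + 30) + 289 = 864 + 289 = 1153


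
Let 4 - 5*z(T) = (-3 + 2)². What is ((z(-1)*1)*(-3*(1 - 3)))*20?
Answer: 72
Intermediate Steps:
z(T) = ⅗ (z(T) = ⅘ - (-3 + 2)²/5 = ⅘ - ⅕*(-1)² = ⅘ - ⅕*1 = ⅘ - ⅕ = ⅗)
((z(-1)*1)*(-3*(1 - 3)))*20 = (((⅗)*1)*(-3*(1 - 3)))*20 = (3*(-3*(-2))/5)*20 = ((⅗)*6)*20 = (18/5)*20 = 72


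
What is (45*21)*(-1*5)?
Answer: -4725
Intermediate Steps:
(45*21)*(-1*5) = 945*(-5) = -4725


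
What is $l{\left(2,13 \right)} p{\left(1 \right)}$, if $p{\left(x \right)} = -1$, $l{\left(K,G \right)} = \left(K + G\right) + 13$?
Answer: $-28$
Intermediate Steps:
$l{\left(K,G \right)} = 13 + G + K$ ($l{\left(K,G \right)} = \left(G + K\right) + 13 = 13 + G + K$)
$l{\left(2,13 \right)} p{\left(1 \right)} = \left(13 + 13 + 2\right) \left(-1\right) = 28 \left(-1\right) = -28$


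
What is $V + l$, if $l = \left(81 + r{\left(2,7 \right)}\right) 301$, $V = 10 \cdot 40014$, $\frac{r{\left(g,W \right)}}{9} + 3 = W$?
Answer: $435357$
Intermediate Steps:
$r{\left(g,W \right)} = -27 + 9 W$
$V = 400140$
$l = 35217$ ($l = \left(81 + \left(-27 + 9 \cdot 7\right)\right) 301 = \left(81 + \left(-27 + 63\right)\right) 301 = \left(81 + 36\right) 301 = 117 \cdot 301 = 35217$)
$V + l = 400140 + 35217 = 435357$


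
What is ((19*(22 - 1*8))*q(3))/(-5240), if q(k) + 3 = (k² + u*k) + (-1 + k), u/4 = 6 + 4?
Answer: -4256/655 ≈ -6.4977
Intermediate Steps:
u = 40 (u = 4*(6 + 4) = 4*10 = 40)
q(k) = -4 + k² + 41*k (q(k) = -3 + ((k² + 40*k) + (-1 + k)) = -3 + (-1 + k² + 41*k) = -4 + k² + 41*k)
((19*(22 - 1*8))*q(3))/(-5240) = ((19*(22 - 1*8))*(-4 + 3² + 41*3))/(-5240) = ((19*(22 - 8))*(-4 + 9 + 123))*(-1/5240) = ((19*14)*128)*(-1/5240) = (266*128)*(-1/5240) = 34048*(-1/5240) = -4256/655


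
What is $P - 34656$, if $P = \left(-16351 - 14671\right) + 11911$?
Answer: $-53767$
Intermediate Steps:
$P = -19111$ ($P = -31022 + 11911 = -19111$)
$P - 34656 = -19111 - 34656 = -53767$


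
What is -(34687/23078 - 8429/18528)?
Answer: -224078137/213794592 ≈ -1.0481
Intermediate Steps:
-(34687/23078 - 8429/18528) = -1*224078137/213794592 = -224078137/213794592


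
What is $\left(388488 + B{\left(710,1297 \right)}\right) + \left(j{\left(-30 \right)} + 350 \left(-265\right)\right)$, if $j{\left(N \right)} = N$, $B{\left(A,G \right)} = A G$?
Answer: $1216578$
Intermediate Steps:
$\left(388488 + B{\left(710,1297 \right)}\right) + \left(j{\left(-30 \right)} + 350 \left(-265\right)\right) = \left(388488 + 710 \cdot 1297\right) + \left(-30 + 350 \left(-265\right)\right) = \left(388488 + 920870\right) - 92780 = 1309358 - 92780 = 1216578$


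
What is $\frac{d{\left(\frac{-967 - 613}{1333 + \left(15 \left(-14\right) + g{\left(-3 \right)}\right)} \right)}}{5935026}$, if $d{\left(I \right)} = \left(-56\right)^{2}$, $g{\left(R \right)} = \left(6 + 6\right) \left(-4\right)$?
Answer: $\frac{1568}{2967513} \approx 0.00052839$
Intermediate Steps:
$g{\left(R \right)} = -48$ ($g{\left(R \right)} = 12 \left(-4\right) = -48$)
$d{\left(I \right)} = 3136$
$\frac{d{\left(\frac{-967 - 613}{1333 + \left(15 \left(-14\right) + g{\left(-3 \right)}\right)} \right)}}{5935026} = \frac{3136}{5935026} = 3136 \cdot \frac{1}{5935026} = \frac{1568}{2967513}$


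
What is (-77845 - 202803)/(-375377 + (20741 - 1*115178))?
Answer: 140324/234907 ≈ 0.59736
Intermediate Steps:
(-77845 - 202803)/(-375377 + (20741 - 1*115178)) = -280648/(-375377 + (20741 - 115178)) = -280648/(-375377 - 94437) = -280648/(-469814) = -280648*(-1/469814) = 140324/234907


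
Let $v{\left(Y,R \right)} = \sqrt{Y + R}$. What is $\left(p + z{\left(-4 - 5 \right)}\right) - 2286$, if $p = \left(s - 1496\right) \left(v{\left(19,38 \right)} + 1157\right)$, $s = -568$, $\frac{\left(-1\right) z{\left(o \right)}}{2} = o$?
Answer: $-2390316 - 2064 \sqrt{57} \approx -2.4059 \cdot 10^{6}$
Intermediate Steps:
$v{\left(Y,R \right)} = \sqrt{R + Y}$
$z{\left(o \right)} = - 2 o$
$p = -2388048 - 2064 \sqrt{57}$ ($p = \left(-568 - 1496\right) \left(\sqrt{38 + 19} + 1157\right) = - 2064 \left(\sqrt{57} + 1157\right) = - 2064 \left(1157 + \sqrt{57}\right) = -2388048 - 2064 \sqrt{57} \approx -2.4036 \cdot 10^{6}$)
$\left(p + z{\left(-4 - 5 \right)}\right) - 2286 = \left(\left(-2388048 - 2064 \sqrt{57}\right) - 2 \left(-4 - 5\right)\right) - 2286 = \left(\left(-2388048 - 2064 \sqrt{57}\right) - -18\right) - 2286 = \left(\left(-2388048 - 2064 \sqrt{57}\right) + 18\right) - 2286 = \left(-2388030 - 2064 \sqrt{57}\right) - 2286 = -2390316 - 2064 \sqrt{57}$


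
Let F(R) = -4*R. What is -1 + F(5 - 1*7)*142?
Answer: 1135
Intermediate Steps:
-1 + F(5 - 1*7)*142 = -1 - 4*(5 - 1*7)*142 = -1 - 4*(5 - 7)*142 = -1 - 4*(-2)*142 = -1 + 8*142 = -1 + 1136 = 1135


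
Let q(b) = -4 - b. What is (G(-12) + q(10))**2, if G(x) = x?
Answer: 676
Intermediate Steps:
(G(-12) + q(10))**2 = (-12 + (-4 - 1*10))**2 = (-12 + (-4 - 10))**2 = (-12 - 14)**2 = (-26)**2 = 676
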